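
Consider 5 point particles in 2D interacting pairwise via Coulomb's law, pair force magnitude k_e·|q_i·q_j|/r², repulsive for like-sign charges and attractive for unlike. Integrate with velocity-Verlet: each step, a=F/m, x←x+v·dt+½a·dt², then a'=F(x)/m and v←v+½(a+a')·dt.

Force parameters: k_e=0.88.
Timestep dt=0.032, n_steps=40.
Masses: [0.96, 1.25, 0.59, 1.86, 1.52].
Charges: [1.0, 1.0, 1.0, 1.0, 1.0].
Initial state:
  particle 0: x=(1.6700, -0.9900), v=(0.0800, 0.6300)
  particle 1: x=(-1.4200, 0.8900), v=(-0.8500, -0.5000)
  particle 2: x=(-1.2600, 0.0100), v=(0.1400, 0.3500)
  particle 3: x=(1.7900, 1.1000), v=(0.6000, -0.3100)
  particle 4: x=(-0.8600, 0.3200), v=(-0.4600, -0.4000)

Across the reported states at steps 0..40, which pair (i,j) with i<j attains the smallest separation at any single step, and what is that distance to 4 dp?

step 0: x0=(1.6700, -0.9900) x1=(-1.4200, 0.8900) x2=(-1.2600, 0.0100) x3=(1.7900, 1.1000) x4=(-0.8600, 0.3200)
step 1: x0=(1.6727, -0.9700) x1=(-1.4477, 0.8749) x2=(-1.2579, 0.0184) x3=(1.8093, 1.0902) x4=(-0.8735, 0.3076)
step 2: x0=(1.6756, -0.9504) x1=(-1.4766, 0.8614) x2=(-1.2608, 0.0210) x3=(1.8287, 1.0805) x4=(-0.8845, 0.2961)
step 3: x0=(1.6788, -0.9310) x1=(-1.5065, 0.8497) x2=(-1.2693, 0.0174) x3=(1.8483, 1.0709) x4=(-0.8928, 0.2856)
step 4: x0=(1.6822, -0.9121) x1=(-1.5376, 0.8396) x2=(-1.2833, 0.0077) x3=(1.8680, 1.0615) x4=(-0.8984, 0.2761)
step 5: x0=(1.6858, -0.8935) x1=(-1.5699, 0.8311) x2=(-1.3026, -0.0079) x3=(1.8879, 1.0523) x4=(-0.9012, 0.2677)
step 6: x0=(1.6897, -0.8752) x1=(-1.6032, 0.8241) x2=(-1.3270, -0.0290) x3=(1.9080, 1.0432) x4=(-0.9015, 0.2602)
step 7: x0=(1.6938, -0.8573) x1=(-1.6377, 0.8186) x2=(-1.3558, -0.0551) x3=(1.9282, 1.0343) x4=(-0.8996, 0.2535)
step 8: x0=(1.6982, -0.8397) x1=(-1.6731, 0.8144) x2=(-1.3885, -0.0858) x3=(1.9485, 1.0255) x4=(-0.8956, 0.2475)
step 9: x0=(1.7027, -0.8225) x1=(-1.7095, 0.8114) x2=(-1.4246, -0.1206) x3=(1.9690, 1.0169) x4=(-0.8898, 0.2420)
step 10: x0=(1.7075, -0.8057) x1=(-1.7469, 0.8096) x2=(-1.4634, -0.1589) x3=(1.9896, 1.0085) x4=(-0.8826, 0.2371)
step 11: x0=(1.7125, -0.7893) x1=(-1.7851, 0.8089) x2=(-1.5046, -0.2005) x3=(2.0104, 1.0002) x4=(-0.8740, 0.2325)
step 12: x0=(1.7177, -0.7732) x1=(-1.8241, 0.8091) x2=(-1.5479, -0.2448) x3=(2.0313, 0.9922) x4=(-0.8642, 0.2282)
step 13: x0=(1.7231, -0.7574) x1=(-1.8638, 0.8103) x2=(-1.5929, -0.2917) x3=(2.0524, 0.9842) x4=(-0.8535, 0.2242)
step 14: x0=(1.7287, -0.7421) x1=(-1.9042, 0.8123) x2=(-1.6394, -0.3408) x3=(2.0736, 0.9765) x4=(-0.8420, 0.2204)
step 15: x0=(1.7345, -0.7271) x1=(-1.9452, 0.8150) x2=(-1.6871, -0.3919) x3=(2.0949, 0.9690) x4=(-0.8297, 0.2167)
step 16: x0=(1.7405, -0.7125) x1=(-1.9868, 0.8184) x2=(-1.7360, -0.4449) x3=(2.1164, 0.9616) x4=(-0.8168, 0.2133)
step 17: x0=(1.7467, -0.6983) x1=(-2.0290, 0.8225) x2=(-1.7859, -0.4994) x3=(2.1380, 0.9544) x4=(-0.8034, 0.2099)
step 18: x0=(1.7531, -0.6845) x1=(-2.0716, 0.8271) x2=(-1.8367, -0.5554) x3=(2.1598, 0.9474) x4=(-0.7895, 0.2066)
step 19: x0=(1.7596, -0.6710) x1=(-2.1147, 0.8323) x2=(-1.8883, -0.6127) x3=(2.1817, 0.9406) x4=(-0.7752, 0.2035)
step 20: x0=(1.7662, -0.6580) x1=(-2.1583, 0.8379) x2=(-1.9407, -0.6713) x3=(2.2038, 0.9340) x4=(-0.7605, 0.2004)
step 21: x0=(1.7731, -0.6453) x1=(-2.2022, 0.8440) x2=(-1.9937, -0.7309) x3=(2.2260, 0.9276) x4=(-0.7455, 0.1974)
step 22: x0=(1.7800, -0.6331) x1=(-2.2465, 0.8505) x2=(-2.0473, -0.7916) x3=(2.2483, 0.9213) x4=(-0.7303, 0.1944)
step 23: x0=(1.7871, -0.6212) x1=(-2.2912, 0.8574) x2=(-2.1014, -0.8531) x3=(2.2708, 0.9153) x4=(-0.7148, 0.1915)
step 24: x0=(1.7944, -0.6097) x1=(-2.3362, 0.8647) x2=(-2.1561, -0.9156) x3=(2.2935, 0.9095) x4=(-0.6991, 0.1887)
step 25: x0=(1.8017, -0.5987) x1=(-2.3814, 0.8722) x2=(-2.2112, -0.9788) x3=(2.3163, 0.9038) x4=(-0.6833, 0.1859)
step 26: x0=(1.8092, -0.5880) x1=(-2.4270, 0.8801) x2=(-2.2668, -1.0427) x3=(2.3392, 0.8984) x4=(-0.6673, 0.1831)
step 27: x0=(1.8168, -0.5778) x1=(-2.4728, 0.8882) x2=(-2.3228, -1.1073) x3=(2.3624, 0.8932) x4=(-0.6511, 0.1804)
step 28: x0=(1.8244, -0.5679) x1=(-2.5189, 0.8966) x2=(-2.3791, -1.1725) x3=(2.3856, 0.8881) x4=(-0.6349, 0.1777)
step 29: x0=(1.8322, -0.5585) x1=(-2.5653, 0.9053) x2=(-2.4359, -1.2383) x3=(2.4090, 0.8833) x4=(-0.6186, 0.1751)
step 30: x0=(1.8400, -0.5494) x1=(-2.6118, 0.9142) x2=(-2.4929, -1.3047) x3=(2.4326, 0.8787) x4=(-0.6022, 0.1725)
step 31: x0=(1.8480, -0.5408) x1=(-2.6586, 0.9232) x2=(-2.5503, -1.3715) x3=(2.4564, 0.8743) x4=(-0.5858, 0.1699)
step 32: x0=(1.8559, -0.5326) x1=(-2.7056, 0.9325) x2=(-2.6080, -1.4388) x3=(2.4803, 0.8701) x4=(-0.5693, 0.1674)
step 33: x0=(1.8640, -0.5248) x1=(-2.7527, 0.9420) x2=(-2.6660, -1.5066) x3=(2.5043, 0.8661) x4=(-0.5528, 0.1648)
step 34: x0=(1.8721, -0.5174) x1=(-2.8001, 0.9516) x2=(-2.7242, -1.5748) x3=(2.5286, 0.8623) x4=(-0.5362, 0.1623)
step 35: x0=(1.8803, -0.5104) x1=(-2.8476, 0.9614) x2=(-2.7827, -1.6434) x3=(2.5530, 0.8587) x4=(-0.5197, 0.1599)
step 36: x0=(1.8885, -0.5038) x1=(-2.8953, 0.9714) x2=(-2.8414, -1.7123) x3=(2.5775, 0.8553) x4=(-0.5032, 0.1574)
step 37: x0=(1.8967, -0.4977) x1=(-2.9432, 0.9815) x2=(-2.9004, -1.7817) x3=(2.6023, 0.8521) x4=(-0.4866, 0.1550)
step 38: x0=(1.9050, -0.4919) x1=(-2.9912, 0.9917) x2=(-2.9596, -1.8513) x3=(2.6272, 0.8491) x4=(-0.4701, 0.1526)
step 39: x0=(1.9133, -0.4865) x1=(-3.0393, 1.0021) x2=(-3.0190, -1.9213) x3=(2.6523, 0.8463) x4=(-0.4536, 0.1502)
step 40: x0=(1.9216, -0.4815) x1=(-3.0876, 1.0126) x2=(-3.0786, -1.9915) x3=(2.6775, 0.8437) x4=(-0.4372, 0.1479)

pair (2,4), distance 0.4622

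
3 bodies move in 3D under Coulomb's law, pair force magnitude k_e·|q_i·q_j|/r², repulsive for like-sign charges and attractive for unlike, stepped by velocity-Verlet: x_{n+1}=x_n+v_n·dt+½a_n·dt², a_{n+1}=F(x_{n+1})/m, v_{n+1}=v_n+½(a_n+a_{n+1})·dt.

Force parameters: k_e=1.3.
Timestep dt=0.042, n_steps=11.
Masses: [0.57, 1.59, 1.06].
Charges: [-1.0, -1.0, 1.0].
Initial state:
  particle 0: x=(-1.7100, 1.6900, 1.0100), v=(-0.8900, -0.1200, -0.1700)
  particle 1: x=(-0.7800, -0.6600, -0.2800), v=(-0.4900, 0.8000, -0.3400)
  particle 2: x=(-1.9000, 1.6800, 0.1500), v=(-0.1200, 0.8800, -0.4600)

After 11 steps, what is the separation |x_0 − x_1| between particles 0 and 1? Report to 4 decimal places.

2.5401

step 0: x0=(-1.7100, 1.6900, 1.0100) x1=(-0.7800, -0.6600, -0.2800) x2=(-1.9000, 1.6800, 0.1500)
step 1: x0=(-1.7480, 1.6851, 1.0004) x1=(-0.8006, -0.6264, -0.2943) x2=(-1.9047, 1.7168, 0.1320)
step 2: x0=(-1.7871, 1.6809, 0.9860) x1=(-0.8212, -0.5927, -0.3087) x2=(-1.9087, 1.7533, 0.1167)
step 3: x0=(-1.8271, 1.6775, 0.9668) x1=(-0.8419, -0.5590, -0.3231) x2=(-1.9123, 1.7892, 0.1041)
step 4: x0=(-1.8678, 1.6752, 0.9425) x1=(-0.8625, -0.5253, -0.3375) x2=(-1.9154, 1.8245, 0.0942)
step 5: x0=(-1.9090, 1.6742, 0.9132) x1=(-0.8832, -0.4915, -0.3520) x2=(-1.9182, 1.8590, 0.0872)
step 6: x0=(-1.9505, 1.6749, 0.8787) x1=(-0.9039, -0.4577, -0.3666) x2=(-1.9209, 1.8926, 0.0830)
step 7: x0=(-1.9920, 1.6777, 0.8388) x1=(-0.9246, -0.4239, -0.3812) x2=(-1.9236, 1.9251, 0.0819)
step 8: x0=(-2.0331, 1.6828, 0.7931) x1=(-0.9453, -0.3900, -0.3959) x2=(-1.9264, 1.9561, 0.0839)
step 9: x0=(-2.0736, 1.6908, 0.7414) x1=(-0.9660, -0.3561, -0.4107) x2=(-1.9296, 1.9856, 0.0892)
step 10: x0=(-2.1128, 1.7023, 0.6833) x1=(-0.9866, -0.3222, -0.4254) x2=(-1.9335, 2.0132, 0.0981)
step 11: x0=(-2.1501, 1.7182, 0.6181) x1=(-1.0073, -0.2883, -0.4403) x2=(-1.9385, 2.0384, 0.1108)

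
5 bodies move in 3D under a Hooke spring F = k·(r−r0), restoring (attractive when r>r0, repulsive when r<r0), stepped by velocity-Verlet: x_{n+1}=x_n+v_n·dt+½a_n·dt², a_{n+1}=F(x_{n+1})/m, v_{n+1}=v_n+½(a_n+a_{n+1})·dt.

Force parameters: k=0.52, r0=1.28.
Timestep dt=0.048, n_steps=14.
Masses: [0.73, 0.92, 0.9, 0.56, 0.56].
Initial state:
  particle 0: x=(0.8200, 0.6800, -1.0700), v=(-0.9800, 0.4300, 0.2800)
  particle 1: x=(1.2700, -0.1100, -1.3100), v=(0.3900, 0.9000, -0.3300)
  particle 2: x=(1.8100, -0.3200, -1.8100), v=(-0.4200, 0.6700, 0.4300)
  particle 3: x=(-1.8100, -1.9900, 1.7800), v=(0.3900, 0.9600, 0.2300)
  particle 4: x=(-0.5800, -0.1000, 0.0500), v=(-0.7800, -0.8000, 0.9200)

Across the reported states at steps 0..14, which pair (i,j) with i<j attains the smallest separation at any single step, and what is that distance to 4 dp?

pair (1,2), distance 0.3567

step 0: x0=(0.8200, 0.6800, -1.0700) x1=(1.2700, -0.1100, -1.3100) x2=(1.8100, -0.3200, -1.8100) x3=(-1.8100, -1.9900, 1.7800) x4=(-0.5800, -0.1000, 0.0500)
step 1: x0=(0.7710, 0.6989, -1.0546) x1=(1.2866, -0.0678, -1.3238) x2=(1.7872, -0.2886, -1.7870) x3=(-1.7832, -1.9379, 1.7825) x4=(-0.6153, -0.1394, 0.0930)
step 2: x0=(0.7182, 0.7143, -1.0352) x1=(1.2988, -0.0275, -1.3335) x2=(1.7592, -0.2587, -1.7591) x3=(-1.7404, -1.8741, 1.7680) x4=(-0.6460, -0.1802, 0.1333)
step 3: x0=(0.6618, 0.7261, -1.0120) x1=(1.3067, 0.0109, -1.3389) x2=(1.7261, -0.2303, -1.7266) x3=(-1.6823, -1.7989, 1.7368) x4=(-0.6719, -0.2222, 0.1706)
step 4: x0=(0.6019, 0.7344, -0.9849) x1=(1.3100, 0.0476, -1.3400) x2=(1.6880, -0.2037, -1.6896) x3=(-1.6096, -1.7130, 1.6896) x4=(-0.6927, -0.2648, 0.2046)
step 5: x0=(0.5388, 0.7393, -0.9541) x1=(1.3090, 0.0826, -1.3368) x2=(1.6452, -0.1787, -1.6481) x3=(-1.5229, -1.6170, 1.6270) x4=(-0.7082, -0.3076, 0.2351)
step 6: x0=(0.4728, 0.7407, -0.9198) x1=(1.3035, 0.1161, -1.3294) x2=(1.5979, -0.1554, -1.6024) x3=(-1.4233, -1.5117, 1.5499) x4=(-0.7184, -0.3500, 0.2618)
step 7: x0=(0.4041, 0.7389, -0.8823) x1=(1.2938, 0.1483, -1.3177) x2=(1.5462, -0.1340, -1.5527) x3=(-1.3118, -1.3978, 1.4591) x4=(-0.7231, -0.3916, 0.2844)
step 8: x0=(0.3332, 0.7341, -0.8417) x1=(1.2799, 0.1794, -1.3020) x2=(1.4905, -0.1145, -1.4992) x3=(-1.1894, -1.2762, 1.3559) x4=(-0.7222, -0.4320, 0.3028)
step 9: x0=(0.2604, 0.7263, -0.7984) x1=(1.2619, 0.2095, -1.2824) x2=(1.4310, -0.0968, -1.4421) x3=(-1.0575, -1.1481, 1.2416) x4=(-0.7159, -0.4707, 0.3166)
step 10: x0=(0.1861, 0.7159, -0.7528) x1=(1.2403, 0.2389, -1.2591) x2=(1.3680, -0.0811, -1.3817) x3=(-0.9171, -1.0143, 1.1175) x4=(-0.7042, -0.5072, 0.3257)
step 11: x0=(0.1107, 0.7031, -0.7050) x1=(1.2151, 0.2678, -1.2324) x2=(1.3018, -0.0674, -1.3183) x3=(-0.7697, -0.8759, 0.9852) x4=(-0.6873, -0.5412, 0.3299)
step 12: x0=(0.0345, 0.6883, -0.6557) x1=(1.1869, 0.2964, -1.2027) x2=(1.2325, -0.0556, -1.2521) x3=(-0.6163, -0.7339, 0.8464) x4=(-0.6655, -0.5726, 0.3289)
step 13: x0=(-0.0419, 0.6717, -0.6051) x1=(1.1559, 0.3249, -1.1703) x2=(1.1606, -0.0457, -1.1833) x3=(-0.4577, -0.5891, 0.7029) x4=(-0.6394, -0.6013, 0.3226)
step 14: x0=(-0.1184, 0.6537, -0.5536) x1=(1.1226, 0.3534, -1.1356) x2=(1.0862, -0.0375, -1.1122) x3=(-0.2947, -0.4418, 0.5560) x4=(-0.6102, -0.6279, 0.3110)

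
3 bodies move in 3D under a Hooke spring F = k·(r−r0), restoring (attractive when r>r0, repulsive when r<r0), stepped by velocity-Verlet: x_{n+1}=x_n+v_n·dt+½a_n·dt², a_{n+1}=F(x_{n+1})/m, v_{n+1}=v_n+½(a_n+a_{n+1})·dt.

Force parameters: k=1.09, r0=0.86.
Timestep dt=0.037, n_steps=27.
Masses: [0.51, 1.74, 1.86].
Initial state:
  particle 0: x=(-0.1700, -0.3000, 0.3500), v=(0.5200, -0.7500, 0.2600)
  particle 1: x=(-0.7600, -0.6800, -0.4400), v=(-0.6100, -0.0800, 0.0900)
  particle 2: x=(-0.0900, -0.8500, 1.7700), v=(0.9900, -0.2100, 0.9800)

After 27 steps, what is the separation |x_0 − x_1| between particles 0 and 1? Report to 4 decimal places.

1.5058

step 0: x0=(-0.1700, -0.3000, 0.3500) x1=(-0.7600, -0.6800, -0.4400) x2=(-0.0900, -0.8500, 1.7700)
step 1: x0=(-0.1509, -0.3282, 0.3603) x1=(-0.7823, -0.6830, -0.4360) x2=(-0.0536, -0.8576, 1.8055)
step 2: x0=(-0.1320, -0.3573, 0.3720) x1=(-0.8042, -0.6860, -0.4307) x2=(-0.0175, -0.8650, 1.8393)
step 3: x0=(-0.1134, -0.3873, 0.3851) x1=(-0.8255, -0.6890, -0.4239) x2=(0.0181, -0.8721, 1.8714)
step 4: x0=(-0.0951, -0.4181, 0.3997) x1=(-0.8461, -0.6921, -0.4157) x2=(0.0532, -0.8789, 1.9017)
step 5: x0=(-0.0771, -0.4497, 0.4156) x1=(-0.8661, -0.6953, -0.4061) x2=(0.0878, -0.8854, 1.9303)
step 6: x0=(-0.0595, -0.4821, 0.4330) x1=(-0.8854, -0.6984, -0.3949) x2=(0.1218, -0.8917, 1.9571)
step 7: x0=(-0.0424, -0.5152, 0.4517) x1=(-0.9039, -0.7017, -0.3822) x2=(0.1552, -0.8977, 1.9821)
step 8: x0=(-0.0257, -0.5490, 0.4718) x1=(-0.9216, -0.7050, -0.3679) x2=(0.1880, -0.9035, 2.0053)
step 9: x0=(-0.0096, -0.5834, 0.4932) x1=(-0.9384, -0.7084, -0.3521) x2=(0.2201, -0.9090, 2.0266)
step 10: x0=(0.0060, -0.6184, 0.5158) x1=(-0.9543, -0.7119, -0.3346) x2=(0.2514, -0.9144, 2.0460)
step 11: x0=(0.0210, -0.6539, 0.5397) x1=(-0.9692, -0.7154, -0.3155) x2=(0.2821, -0.9195, 2.0637)
step 12: x0=(0.0354, -0.6897, 0.5647) x1=(-0.9831, -0.7191, -0.2947) x2=(0.3119, -0.9244, 2.0794)
step 13: x0=(0.0490, -0.7259, 0.5908) x1=(-0.9960, -0.7229, -0.2724) x2=(0.3410, -0.9290, 2.0933)
step 14: x0=(0.0620, -0.7624, 0.6179) x1=(-1.0077, -0.7268, -0.2483) x2=(0.3692, -0.9336, 2.1054)
step 15: x0=(0.0741, -0.7990, 0.6460) x1=(-1.0182, -0.7308, -0.2226) x2=(0.3965, -0.9379, 2.1157)
step 16: x0=(0.0854, -0.8358, 0.6749) x1=(-1.0276, -0.7350, -0.1952) x2=(0.4230, -0.9421, 2.1241)
step 17: x0=(0.0959, -0.8725, 0.7047) x1=(-1.0357, -0.7393, -0.1662) x2=(0.4485, -0.9461, 2.1308)
step 18: x0=(0.1054, -0.9092, 0.7351) x1=(-1.0426, -0.7438, -0.1355) x2=(0.4731, -0.9500, 2.1358)
step 19: x0=(0.1140, -0.9457, 0.7662) x1=(-1.0482, -0.7485, -0.1032) x2=(0.4968, -0.9537, 2.1390)
step 20: x0=(0.1217, -0.9820, 0.7979) x1=(-1.0525, -0.7533, -0.0692) x2=(0.5194, -0.9574, 2.1406)
step 21: x0=(0.1284, -1.0180, 0.8299) x1=(-1.0554, -0.7584, -0.0337) x2=(0.5411, -0.9609, 2.1405)
step 22: x0=(0.1340, -1.0537, 0.8624) x1=(-1.0569, -0.7637, 0.0035) x2=(0.5618, -0.9643, 2.1389)
step 23: x0=(0.1387, -1.0888, 0.8952) x1=(-1.0571, -0.7692, 0.0422) x2=(0.5815, -0.9677, 2.1357)
step 24: x0=(0.1423, -1.1235, 0.9281) x1=(-1.0559, -0.7749, 0.0824) x2=(0.6002, -0.9710, 2.1311)
step 25: x0=(0.1448, -1.1575, 0.9612) x1=(-1.0533, -0.7809, 0.1241) x2=(0.6179, -0.9742, 2.1250)
step 26: x0=(0.1463, -1.1909, 0.9943) x1=(-1.0493, -0.7871, 0.1673) x2=(0.6345, -0.9774, 2.1175)
step 27: x0=(0.1467, -1.2236, 1.0274) x1=(-1.0439, -0.7936, 0.2119) x2=(0.6501, -0.9805, 2.1088)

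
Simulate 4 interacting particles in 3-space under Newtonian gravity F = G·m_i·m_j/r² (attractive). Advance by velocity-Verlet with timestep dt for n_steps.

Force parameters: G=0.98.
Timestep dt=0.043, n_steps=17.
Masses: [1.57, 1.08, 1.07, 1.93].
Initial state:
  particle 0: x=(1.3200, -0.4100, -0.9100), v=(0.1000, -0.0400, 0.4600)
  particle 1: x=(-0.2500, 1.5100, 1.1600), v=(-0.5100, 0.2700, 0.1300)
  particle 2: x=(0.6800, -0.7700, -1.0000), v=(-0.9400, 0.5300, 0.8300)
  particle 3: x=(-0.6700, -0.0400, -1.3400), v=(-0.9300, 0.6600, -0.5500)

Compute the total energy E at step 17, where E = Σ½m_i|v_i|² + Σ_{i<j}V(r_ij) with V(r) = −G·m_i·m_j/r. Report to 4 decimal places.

-3.5828

step 0: x0=(1.3200, -0.4100, -0.9100) x1=(-0.2500, 1.5100, 1.1600) x2=(0.6800, -0.7700, -1.0000) x3=(-0.6700, -0.0400, -1.3400)
step 1: x0=(1.3223, -0.4125, -0.8905) x1=(-0.2719, 1.5214, 1.1653) x2=(0.6412, -0.7456, -0.9641) x3=(-0.7093, -0.0118, -1.3634)
step 2: x0=(1.3208, -0.4161, -0.8713) x1=(-0.2936, 1.5322, 1.1699) x2=(0.6055, -0.7182, -0.9279) x3=(-0.7473, 0.0160, -1.3863)
step 3: x0=(1.3156, -0.4208, -0.8524) x1=(-0.3152, 1.5426, 1.1740) x2=(0.5730, -0.6883, -0.8917) x3=(-0.7841, 0.0435, -1.4086)
step 4: x0=(1.3067, -0.4262, -0.8338) x1=(-0.3367, 1.5525, 1.1774) x2=(0.5436, -0.6560, -0.8555) x3=(-0.8197, 0.0706, -1.4304)
step 5: x0=(1.2942, -0.4322, -0.8153) x1=(-0.3580, 1.5619, 1.1802) x2=(0.5173, -0.6218, -0.8195) x3=(-0.8542, 0.0975, -1.4516)
step 6: x0=(1.2779, -0.4387, -0.7969) x1=(-0.3793, 1.5708, 1.1823) x2=(0.4943, -0.5859, -0.7839) x3=(-0.8875, 0.1239, -1.4722)
step 7: x0=(1.2580, -0.4455, -0.7785) x1=(-0.4004, 1.5793, 1.1839) x2=(0.4747, -0.5485, -0.7486) x3=(-0.9198, 0.1501, -1.4922)
step 8: x0=(1.2344, -0.4525, -0.7600) x1=(-0.4213, 1.5872, 1.1848) x2=(0.4585, -0.5098, -0.7139) x3=(-0.9511, 0.1760, -1.5116)
step 9: x0=(1.2070, -0.4594, -0.7415) x1=(-0.4421, 1.5947, 1.1852) x2=(0.4460, -0.4702, -0.6799) x3=(-0.9814, 0.2016, -1.5304)
step 10: x0=(1.1755, -0.4660, -0.7228) x1=(-0.4628, 1.6016, 1.1849) x2=(0.4375, -0.4300, -0.6466) x3=(-1.0107, 0.2269, -1.5486)
step 11: x0=(1.1400, -0.4722, -0.7038) x1=(-0.4833, 1.6081, 1.1839) x2=(0.4332, -0.3895, -0.6142) x3=(-1.0391, 0.2520, -1.5661)
step 12: x0=(1.1002, -0.4777, -0.6844) x1=(-0.5037, 1.6141, 1.1824) x2=(0.4334, -0.3491, -0.5829) x3=(-1.0666, 0.2768, -1.5830)
step 13: x0=(1.0558, -0.4821, -0.6646) x1=(-0.5239, 1.6196, 1.1802) x2=(0.4387, -0.3093, -0.5528) x3=(-1.0932, 0.3014, -1.5993)
step 14: x0=(1.0064, -0.4850, -0.6440) x1=(-0.5440, 1.6245, 1.1774) x2=(0.4495, -0.2709, -0.5242) x3=(-1.1190, 0.3258, -1.6149)
step 15: x0=(0.9516, -0.4858, -0.6225) x1=(-0.5639, 1.6290, 1.1739) x2=(0.4666, -0.2347, -0.4974) x3=(-1.1440, 0.3500, -1.6300)
step 16: x0=(0.8910, -0.4834, -0.5998) x1=(-0.5836, 1.6329, 1.1698) x2=(0.4908, -0.2022, -0.4729) x3=(-1.1682, 0.3739, -1.6444)
step 17: x0=(0.8237, -0.4765, -0.5753) x1=(-0.6032, 1.6363, 1.1651) x2=(0.5231, -0.1754, -0.4515) x3=(-1.1916, 0.3977, -1.6581)
step 0 velocities: v0=(0.1000, -0.0400, 0.4600) v1=(-0.5100, 0.2700, 0.1300) v2=(-0.9400, 0.5300, 0.8300) v3=(-0.9300, 0.6600, -0.5500)
step 0: KE=2.9026, PE=-6.4954, E=-3.5928
step 17 velocities: v0=(-1.6489, 0.2430, 0.6002) v1=(-0.4526, 0.0731, -0.1180) v2=(0.8570, 0.5116, 0.4479) v3=(-0.5357, 0.5501, -0.3134)
step 17: KE=3.8886, PE=-7.4714, E=-3.5828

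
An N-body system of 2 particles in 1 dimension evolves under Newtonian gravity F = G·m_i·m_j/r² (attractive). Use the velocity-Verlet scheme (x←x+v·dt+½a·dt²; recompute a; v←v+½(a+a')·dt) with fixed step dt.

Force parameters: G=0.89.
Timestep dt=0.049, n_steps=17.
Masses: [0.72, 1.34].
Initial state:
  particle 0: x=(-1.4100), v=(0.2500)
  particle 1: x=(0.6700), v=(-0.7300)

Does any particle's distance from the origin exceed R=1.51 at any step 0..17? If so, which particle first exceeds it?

step 0: x0=(-1.4100) x1=(0.6700)
step 1: x0=(-1.3974) x1=(0.6341)
step 2: x0=(-1.3841) x1=(0.5977)
step 3: x0=(-1.3701) x1=(0.5610)
step 4: x0=(-1.3554) x1=(0.5239)
step 5: x0=(-1.3398) x1=(0.4863)
step 6: x0=(-1.3233) x1=(0.4483)
step 7: x0=(-1.3060) x1=(0.4098)
step 8: x0=(-1.2877) x1=(0.3708)
step 9: x0=(-1.2683) x1=(0.3312)
step 10: x0=(-1.2478) x1=(0.2910)
step 11: x0=(-1.2261) x1=(0.2501)
step 12: x0=(-1.2031) x1=(0.2086)
step 13: x0=(-1.1787) x1=(0.1663)
step 14: x0=(-1.1526) x1=(0.1231)
step 15: x0=(-1.1248) x1=(0.0790)
step 16: x0=(-1.0951) x1=(0.0338)
step 17: x0=(-1.0631) x1=(-0.0126)

no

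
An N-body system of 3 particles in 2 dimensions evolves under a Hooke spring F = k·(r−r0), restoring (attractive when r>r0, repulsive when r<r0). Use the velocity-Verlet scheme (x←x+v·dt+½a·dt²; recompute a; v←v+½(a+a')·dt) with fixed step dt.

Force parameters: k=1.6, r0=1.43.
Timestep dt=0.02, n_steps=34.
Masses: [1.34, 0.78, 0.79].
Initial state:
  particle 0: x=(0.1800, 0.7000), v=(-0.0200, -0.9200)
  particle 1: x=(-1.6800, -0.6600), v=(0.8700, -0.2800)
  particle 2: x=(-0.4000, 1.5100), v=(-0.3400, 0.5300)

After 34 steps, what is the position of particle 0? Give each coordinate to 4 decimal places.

(0.0808, -0.0319)

step 0: x0=(0.1800, 0.7000) x1=(-1.6800, -0.6600) x2=(-0.4000, 1.5100)
step 1: x0=(0.1795, 0.6814) x1=(-1.6621, -0.6650) x2=(-0.4071, 1.5204)
step 2: x0=(0.1788, 0.6624) x1=(-1.6432, -0.6688) x2=(-0.4149, 1.5302)
step 3: x0=(0.1778, 0.6430) x1=(-1.6232, -0.6715) x2=(-0.4232, 1.5396)
step 4: x0=(0.1767, 0.6232) x1=(-1.6024, -0.6729) x2=(-0.4322, 1.5484)
step 5: x0=(0.1753, 0.6031) x1=(-1.5806, -0.6732) x2=(-0.4417, 1.5566)
step 6: x0=(0.1737, 0.5827) x1=(-1.5579, -0.6724) x2=(-0.4517, 1.5643)
step 7: x0=(0.1719, 0.5620) x1=(-1.5344, -0.6704) x2=(-0.4622, 1.5714)
step 8: x0=(0.1699, 0.5410) x1=(-1.5100, -0.6674) x2=(-0.4732, 1.5779)
step 9: x0=(0.1678, 0.5197) x1=(-1.4849, -0.6632) x2=(-0.4846, 1.5838)
step 10: x0=(0.1654, 0.4982) x1=(-1.4590, -0.6580) x2=(-0.4964, 1.5890)
step 11: x0=(0.1628, 0.4764) x1=(-1.4324, -0.6518) x2=(-0.5087, 1.5936)
step 12: x0=(0.1601, 0.4545) x1=(-1.4051, -0.6445) x2=(-0.5213, 1.5975)
step 13: x0=(0.1572, 0.4324) x1=(-1.3772, -0.6363) x2=(-0.5342, 1.6007)
step 14: x0=(0.1542, 0.4101) x1=(-1.3488, -0.6272) x2=(-0.5474, 1.6033)
step 15: x0=(0.1510, 0.3878) x1=(-1.3198, -0.6171) x2=(-0.5609, 1.6052)
step 16: x0=(0.1477, 0.3653) x1=(-1.2903, -0.6061) x2=(-0.5747, 1.6064)
step 17: x0=(0.1442, 0.3427) x1=(-1.2605, -0.5943) x2=(-0.5886, 1.6069)
step 18: x0=(0.1407, 0.3201) x1=(-1.2302, -0.5817) x2=(-0.6028, 1.6067)
step 19: x0=(0.1370, 0.2974) x1=(-1.1996, -0.5684) x2=(-0.6171, 1.6058)
step 20: x0=(0.1333, 0.2748) x1=(-1.1686, -0.5543) x2=(-0.6316, 1.6042)
step 21: x0=(0.1295, 0.2521) x1=(-1.1375, -0.5396) x2=(-0.6462, 1.6019)
step 22: x0=(0.1256, 0.2295) x1=(-1.1062, -0.5242) x2=(-0.6609, 1.5989)
step 23: x0=(0.1217, 0.2069) x1=(-1.0747, -0.5081) x2=(-0.6756, 1.5952)
step 24: x0=(0.1178, 0.1845) x1=(-1.0432, -0.4916) x2=(-0.6904, 1.5908)
step 25: x0=(0.1138, 0.1621) x1=(-1.0116, -0.4745) x2=(-0.7052, 1.5858)
step 26: x0=(0.1099, 0.1398) x1=(-0.9801, -0.4570) x2=(-0.7200, 1.5801)
step 27: x0=(0.1060, 0.1177) x1=(-0.9486, -0.4390) x2=(-0.7347, 1.5737)
step 28: x0=(0.1021, 0.0958) x1=(-0.9172, -0.4206) x2=(-0.7494, 1.5667)
step 29: x0=(0.0983, 0.0740) x1=(-0.8860, -0.4019) x2=(-0.7640, 1.5590)
step 30: x0=(0.0946, 0.0524) x1=(-0.8550, -0.3828) x2=(-0.7786, 1.5507)
step 31: x0=(0.0909, 0.0310) x1=(-0.8243, -0.3635) x2=(-0.7930, 1.5417)
step 32: x0=(0.0874, 0.0098) x1=(-0.7940, -0.3439) x2=(-0.8073, 1.5322)
step 33: x0=(0.0840, -0.0112) x1=(-0.7640, -0.3241) x2=(-0.8215, 1.5220)
step 34: x0=(0.0808, -0.0319) x1=(-0.7344, -0.3041) x2=(-0.8355, 1.5113)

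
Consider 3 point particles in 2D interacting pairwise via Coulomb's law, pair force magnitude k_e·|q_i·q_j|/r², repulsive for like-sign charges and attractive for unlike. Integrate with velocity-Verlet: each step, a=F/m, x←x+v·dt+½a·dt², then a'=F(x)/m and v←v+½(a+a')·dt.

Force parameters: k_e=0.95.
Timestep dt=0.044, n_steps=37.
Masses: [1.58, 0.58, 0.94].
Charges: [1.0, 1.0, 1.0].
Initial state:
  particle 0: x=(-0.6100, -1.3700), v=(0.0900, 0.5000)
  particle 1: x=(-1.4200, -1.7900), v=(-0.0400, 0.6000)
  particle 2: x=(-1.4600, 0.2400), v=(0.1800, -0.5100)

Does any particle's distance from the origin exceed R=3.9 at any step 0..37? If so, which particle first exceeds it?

no

step 0: x0=(-0.6100, -1.3700) x1=(-1.4200, -1.7900) x2=(-1.4600, 0.2400)
step 1: x0=(-0.6053, -1.3478) x1=(-1.4234, -1.7649) x2=(-1.4522, 0.2181)
step 2: x0=(-0.5993, -1.3254) x1=(-1.4302, -1.7422) x2=(-1.4447, 0.1972)
step 3: x0=(-0.5918, -1.3026) x1=(-1.4403, -1.7221) x2=(-1.4376, 0.1773)
step 4: x0=(-0.5830, -1.2797) x1=(-1.4535, -1.7044) x2=(-1.4308, 0.1586)
step 5: x0=(-0.5728, -1.2565) x1=(-1.4698, -1.6891) x2=(-1.4243, 0.1411)
step 6: x0=(-0.5614, -1.2332) x1=(-1.4890, -1.6762) x2=(-1.4182, 0.1248)
step 7: x0=(-0.5487, -1.2098) x1=(-1.5109, -1.6655) x2=(-1.4124, 0.1097)
step 8: x0=(-0.5349, -1.1864) x1=(-1.5354, -1.6570) x2=(-1.4071, 0.0959)
step 9: x0=(-0.5199, -1.1630) x1=(-1.5623, -1.6506) x2=(-1.4022, 0.0835)
step 10: x0=(-0.5038, -1.1396) x1=(-1.5915, -1.6463) x2=(-1.3977, 0.0723)
step 11: x0=(-0.4867, -1.1162) x1=(-1.6229, -1.6440) x2=(-1.3936, 0.0625)
step 12: x0=(-0.4686, -1.0930) x1=(-1.6562, -1.6436) x2=(-1.3900, 0.0540)
step 13: x0=(-0.4496, -1.0699) x1=(-1.6913, -1.6450) x2=(-1.3869, 0.0469)
step 14: x0=(-0.4296, -1.0470) x1=(-1.7281, -1.6482) x2=(-1.3842, 0.0412)
step 15: x0=(-0.4088, -1.0242) x1=(-1.7666, -1.6531) x2=(-1.3820, 0.0368)
step 16: x0=(-0.3871, -1.0017) x1=(-1.8066, -1.6596) x2=(-1.3803, 0.0337)
step 17: x0=(-0.3645, -0.9793) x1=(-1.8481, -1.6677) x2=(-1.3792, 0.0319)
step 18: x0=(-0.3412, -0.9572) x1=(-1.8908, -1.6772) x2=(-1.3785, 0.0314)
step 19: x0=(-0.3171, -0.9353) x1=(-1.9349, -1.6882) x2=(-1.3783, 0.0322)
step 20: x0=(-0.2923, -0.9136) x1=(-1.9801, -1.7005) x2=(-1.3787, 0.0342)
step 21: x0=(-0.2667, -0.8921) x1=(-2.0265, -1.7141) x2=(-1.3795, 0.0373)
step 22: x0=(-0.2404, -0.8709) x1=(-2.0740, -1.7289) x2=(-1.3809, 0.0416)
step 23: x0=(-0.2135, -0.8499) x1=(-2.1225, -1.7448) x2=(-1.3828, 0.0469)
step 24: x0=(-0.1858, -0.8291) x1=(-2.1719, -1.7618) x2=(-1.3852, 0.0533)
step 25: x0=(-0.1576, -0.8085) x1=(-2.2223, -1.7799) x2=(-1.3882, 0.0607)
step 26: x0=(-0.1287, -0.7881) x1=(-2.2735, -1.7989) x2=(-1.3916, 0.0689)
step 27: x0=(-0.0992, -0.7679) x1=(-2.3256, -1.8188) x2=(-1.3956, 0.0781)
step 28: x0=(-0.0692, -0.7479) x1=(-2.3784, -1.8396) x2=(-1.4000, 0.0881)
step 29: x0=(-0.0385, -0.7281) x1=(-2.4320, -1.8612) x2=(-1.4049, 0.0989)
step 30: x0=(-0.0074, -0.7084) x1=(-2.4863, -1.8835) x2=(-1.4103, 0.1105)
step 31: x0=(0.0243, -0.6889) x1=(-2.5413, -1.9066) x2=(-1.4161, 0.1228)
step 32: x0=(0.0565, -0.6695) x1=(-2.5970, -1.9304) x2=(-1.4224, 0.1357)
step 33: x0=(0.0892, -0.6503) x1=(-2.6532, -1.9548) x2=(-1.4291, 0.1493)
step 34: x0=(0.1223, -0.6312) x1=(-2.7100, -1.9798) x2=(-1.4363, 0.1634)
step 35: x0=(0.1559, -0.6122) x1=(-2.7674, -2.0054) x2=(-1.4438, 0.1781)
step 36: x0=(0.1899, -0.5933) x1=(-2.8253, -2.0316) x2=(-1.4518, 0.1934)
step 37: x0=(0.2243, -0.5746) x1=(-2.8836, -2.0582) x2=(-1.4601, 0.2091)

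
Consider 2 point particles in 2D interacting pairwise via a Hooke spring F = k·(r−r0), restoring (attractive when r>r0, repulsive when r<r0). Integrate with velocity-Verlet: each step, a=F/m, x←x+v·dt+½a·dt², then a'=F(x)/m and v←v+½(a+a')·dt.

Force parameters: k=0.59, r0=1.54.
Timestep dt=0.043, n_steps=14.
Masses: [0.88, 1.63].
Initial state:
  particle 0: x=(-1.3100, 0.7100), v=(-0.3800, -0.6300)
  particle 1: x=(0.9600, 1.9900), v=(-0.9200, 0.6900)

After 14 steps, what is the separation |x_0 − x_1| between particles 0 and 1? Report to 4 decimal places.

step 0: x0=(-1.3100, 0.7100) x1=(0.9600, 1.9900)
step 1: x0=(-1.3258, 0.6832) x1=(0.9201, 2.0195)
step 2: x0=(-1.3404, 0.6571) x1=(0.8796, 2.0486)
step 3: x0=(-1.3539, 0.6318) x1=(0.8385, 2.0774)
step 4: x0=(-1.3662, 0.6071) x1=(0.7968, 2.1057)
step 5: x0=(-1.3775, 0.5833) x1=(0.7545, 2.1336)
step 6: x0=(-1.3876, 0.5602) x1=(0.7116, 2.1611)
step 7: x0=(-1.3967, 0.5380) x1=(0.6681, 2.1882)
step 8: x0=(-1.4047, 0.5166) x1=(0.6241, 2.2148)
step 9: x0=(-1.4116, 0.4961) x1=(0.5794, 2.2409)
step 10: x0=(-1.4176, 0.4765) x1=(0.5343, 2.2665)
step 11: x0=(-1.4225, 0.4578) x1=(0.4885, 2.2916)
step 12: x0=(-1.4264, 0.4401) x1=(0.4422, 2.3162)
step 13: x0=(-1.4293, 0.4234) x1=(0.3955, 2.3403)
step 14: x0=(-1.4313, 0.4076) x1=(0.3482, 2.3639)

2.6445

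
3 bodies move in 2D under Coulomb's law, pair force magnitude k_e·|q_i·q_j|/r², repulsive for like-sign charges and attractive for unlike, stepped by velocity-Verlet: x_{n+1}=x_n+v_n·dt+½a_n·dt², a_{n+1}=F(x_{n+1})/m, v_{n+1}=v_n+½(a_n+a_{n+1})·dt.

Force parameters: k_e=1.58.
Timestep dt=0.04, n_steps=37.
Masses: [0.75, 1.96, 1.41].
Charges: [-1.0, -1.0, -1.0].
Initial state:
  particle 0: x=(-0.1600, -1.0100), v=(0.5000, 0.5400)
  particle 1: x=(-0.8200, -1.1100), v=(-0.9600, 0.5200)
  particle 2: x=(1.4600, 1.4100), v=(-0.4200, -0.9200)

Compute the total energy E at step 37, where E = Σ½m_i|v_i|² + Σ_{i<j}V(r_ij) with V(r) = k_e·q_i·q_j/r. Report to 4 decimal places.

5.4681

step 0: x0=(-0.1600, -1.0100) x1=(-0.8200, -1.1100) x2=(1.4600, 1.4100)
step 1: x0=(-0.1364, -0.9880) x1=(-0.8599, -1.0895) x2=(1.4433, 1.3733)
step 2: x0=(-0.1067, -0.9655) x1=(-0.9022, -1.0693) x2=(1.4269, 1.3370)
step 3: x0=(-0.0721, -0.9426) x1=(-0.9466, -1.0496) x2=(1.4106, 1.3009)
step 4: x0=(-0.0335, -0.9196) x1=(-0.9928, -1.0301) x2=(1.3947, 1.2652)
step 5: x0=(0.0085, -0.8967) x1=(-1.0403, -1.0108) x2=(1.3790, 1.2298)
step 6: x0=(0.0532, -0.8738) x1=(-1.0892, -0.9917) x2=(1.3635, 1.1948)
step 7: x0=(0.1001, -0.8511) x1=(-1.1391, -0.9729) x2=(1.3484, 1.1601)
step 8: x0=(0.1489, -0.8288) x1=(-1.1899, -0.9542) x2=(1.3335, 1.1258)
step 9: x0=(0.1992, -0.8068) x1=(-1.2415, -0.9356) x2=(1.3190, 1.0919)
step 10: x0=(0.2508, -0.7853) x1=(-1.2938, -0.9172) x2=(1.3048, 1.0584)
step 11: x0=(0.3034, -0.7643) x1=(-1.3468, -0.8988) x2=(1.2909, 1.0254)
step 12: x0=(0.3568, -0.7439) x1=(-1.4003, -0.8806) x2=(1.2773, 0.9928)
step 13: x0=(0.4109, -0.7242) x1=(-1.4544, -0.8625) x2=(1.2641, 0.9608)
step 14: x0=(0.4655, -0.7053) x1=(-1.5089, -0.8445) x2=(1.2513, 0.9293)
step 15: x0=(0.5206, -0.6872) x1=(-1.5638, -0.8266) x2=(1.2388, 0.8984)
step 16: x0=(0.5759, -0.6701) x1=(-1.6192, -0.8087) x2=(1.2268, 0.8681)
step 17: x0=(0.6315, -0.6541) x1=(-1.6749, -0.7910) x2=(1.2151, 0.8384)
step 18: x0=(0.6872, -0.6392) x1=(-1.7309, -0.7733) x2=(1.2038, 0.8095)
step 19: x0=(0.7431, -0.6257) x1=(-1.7873, -0.7556) x2=(1.1929, 0.7814)
step 20: x0=(0.7990, -0.6136) x1=(-1.8439, -0.7381) x2=(1.1824, 0.7542)
step 21: x0=(0.8549, -0.6031) x1=(-1.9009, -0.7206) x2=(1.1723, 0.7279)
step 22: x0=(0.9108, -0.5943) x1=(-1.9581, -0.7031) x2=(1.1626, 0.7025)
step 23: x0=(0.9668, -0.5874) x1=(-2.0156, -0.6857) x2=(1.1532, 0.6783)
step 24: x0=(1.0228, -0.5825) x1=(-2.0733, -0.6684) x2=(1.1441, 0.6552)
step 25: x0=(1.0790, -0.5798) x1=(-2.1313, -0.6510) x2=(1.1352, 0.6333)
step 26: x0=(1.1355, -0.5794) x1=(-2.1895, -0.6338) x2=(1.1265, 0.6126)
step 27: x0=(1.1922, -0.5813) x1=(-2.2478, -0.6165) x2=(1.1180, 0.5933)
step 28: x0=(1.2494, -0.5857) x1=(-2.3064, -0.5994) x2=(1.1095, 0.5753)
step 29: x0=(1.3071, -0.5925) x1=(-2.3652, -0.5822) x2=(1.1009, 0.5587)
step 30: x0=(1.3655, -0.6017) x1=(-2.4242, -0.5651) x2=(1.0923, 0.5434)
step 31: x0=(1.4247, -0.6133) x1=(-2.4834, -0.5480) x2=(1.0835, 0.5294)
step 32: x0=(1.4849, -0.6272) x1=(-2.5427, -0.5309) x2=(1.0745, 0.5166)
step 33: x0=(1.5460, -0.6432) x1=(-2.6022, -0.5138) x2=(1.0651, 0.5051)
step 34: x0=(1.6081, -0.6612) x1=(-2.6619, -0.4968) x2=(1.0555, 0.4946)
step 35: x0=(1.6713, -0.6811) x1=(-2.7217, -0.4798) x2=(1.0455, 0.4851)
step 36: x0=(1.7356, -0.7027) x1=(-2.7817, -0.4628) x2=(1.0351, 0.4766)
step 37: x0=(1.8010, -0.7259) x1=(-2.8418, -0.4458) x2=(1.0243, 0.4689)
step 0 velocities: v0=(0.5000, 0.5400) v1=(-0.9600, 0.5200) v2=(-0.4200, -0.9200)
step 0: KE=2.0923, PE=3.3744, E=5.4667
step 37 velocities: v0=(1.6474, -0.5962) v1=(-1.5045, 0.4243) v2=(-0.2735, -0.1826)
step 37: KE=3.6220, PE=1.8462, E=5.4681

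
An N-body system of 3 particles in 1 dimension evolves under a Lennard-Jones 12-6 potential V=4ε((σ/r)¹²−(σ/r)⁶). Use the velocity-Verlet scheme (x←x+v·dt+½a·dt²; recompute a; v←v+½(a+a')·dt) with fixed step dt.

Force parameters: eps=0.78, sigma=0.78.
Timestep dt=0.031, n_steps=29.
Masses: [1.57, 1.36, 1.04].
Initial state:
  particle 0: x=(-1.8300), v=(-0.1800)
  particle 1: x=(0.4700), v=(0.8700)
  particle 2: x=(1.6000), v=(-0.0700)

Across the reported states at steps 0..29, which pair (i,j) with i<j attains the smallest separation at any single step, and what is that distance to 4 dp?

pair (1,2), distance 0.7807

step 0: x0=(-1.8300) x1=(0.4700) x2=(1.6000)
step 1: x0=(-1.8356) x1=(0.4975) x2=(1.5972)
step 2: x0=(-1.8411) x1=(0.5261) x2=(1.5929)
step 3: x0=(-1.8467) x1=(0.5560) x2=(1.5868)
step 4: x0=(-1.8523) x1=(0.5874) x2=(1.5788)
step 5: x0=(-1.8578) x1=(0.6204) x2=(1.5687)
step 6: x0=(-1.8634) x1=(0.6551) x2=(1.5563)
step 7: x0=(-1.8689) x1=(0.6908) x2=(1.5427)
step 8: x0=(-1.8744) x1=(0.7248) x2=(1.5312)
step 9: x0=(-1.8800) x1=(0.7503) x2=(1.5310)
step 10: x0=(-1.8855) x1=(0.7591) x2=(1.5525)
step 11: x0=(-1.8910) x1=(0.7557) x2=(1.5899)
step 12: x0=(-1.8966) x1=(0.7488) x2=(1.6320)
step 13: x0=(-1.9021) x1=(0.7422) x2=(1.6736)
step 14: x0=(-1.9076) x1=(0.7372) x2=(1.7132)
step 15: x0=(-1.9131) x1=(0.7338) x2=(1.7506)
step 16: x0=(-1.9186) x1=(0.7320) x2=(1.7859)
step 17: x0=(-1.9241) x1=(0.7316) x2=(1.8194)
step 18: x0=(-1.9296) x1=(0.7324) x2=(1.8514)
step 19: x0=(-1.9351) x1=(0.7343) x2=(1.8820)
step 20: x0=(-1.9406) x1=(0.7370) x2=(1.9114)
step 21: x0=(-1.9461) x1=(0.7405) x2=(1.9397)
step 22: x0=(-1.9516) x1=(0.7448) x2=(1.9671)
step 23: x0=(-1.9571) x1=(0.7496) x2=(1.9937)
step 24: x0=(-1.9626) x1=(0.7551) x2=(2.0196)
step 25: x0=(-1.9681) x1=(0.7610) x2=(2.0447)
step 26: x0=(-1.9736) x1=(0.7674) x2=(2.0693)
step 27: x0=(-1.9790) x1=(0.7743) x2=(2.0933)
step 28: x0=(-1.9845) x1=(0.7815) x2=(2.1168)
step 29: x0=(-1.9900) x1=(0.7891) x2=(2.1398)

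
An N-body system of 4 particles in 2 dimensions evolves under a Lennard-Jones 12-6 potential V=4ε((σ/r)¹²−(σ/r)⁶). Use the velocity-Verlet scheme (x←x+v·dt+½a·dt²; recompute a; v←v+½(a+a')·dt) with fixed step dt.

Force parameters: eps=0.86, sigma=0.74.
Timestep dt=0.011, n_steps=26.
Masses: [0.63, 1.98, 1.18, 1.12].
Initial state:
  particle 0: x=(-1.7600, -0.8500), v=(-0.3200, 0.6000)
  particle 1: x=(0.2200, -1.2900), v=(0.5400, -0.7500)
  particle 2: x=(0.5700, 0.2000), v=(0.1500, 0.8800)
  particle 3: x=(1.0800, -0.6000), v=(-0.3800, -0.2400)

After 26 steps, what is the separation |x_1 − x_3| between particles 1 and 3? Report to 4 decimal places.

step 0: x0=(-1.7600, -0.8500) x1=(0.2200, -1.2900) x2=(0.5700, 0.2000) x3=(1.0800, -0.6000)
step 1: x0=(-1.7635, -0.8434) x1=(0.2260, -1.2982) x2=(0.5717, 0.2096) x3=(1.0757, -0.6026)
step 2: x0=(-1.7670, -0.8368) x1=(0.2320, -1.3064) x2=(0.5736, 0.2189) x3=(1.0711, -0.6050)
step 3: x0=(-1.7705, -0.8302) x1=(0.2381, -1.3145) x2=(0.5756, 0.2279) x3=(1.0662, -0.6073)
step 4: x0=(-1.7740, -0.8236) x1=(0.2443, -1.3225) x2=(0.5777, 0.2368) x3=(1.0611, -0.6094)
step 5: x0=(-1.7775, -0.8170) x1=(0.2506, -1.3304) x2=(0.5800, 0.2453) x3=(1.0557, -0.6114)
step 6: x0=(-1.7810, -0.8104) x1=(0.2569, -1.3383) x2=(0.5823, 0.2537) x3=(1.0501, -0.6133)
step 7: x0=(-1.7845, -0.8038) x1=(0.2633, -1.3461) x2=(0.5848, 0.2618) x3=(1.0442, -0.6151)
step 8: x0=(-1.7880, -0.7972) x1=(0.2698, -1.3538) x2=(0.5874, 0.2697) x3=(1.0381, -0.6168)
step 9: x0=(-1.7915, -0.7906) x1=(0.2763, -1.3615) x2=(0.5901, 0.2774) x3=(1.0317, -0.6184)
step 10: x0=(-1.7949, -0.7840) x1=(0.2829, -1.3691) x2=(0.5929, 0.2849) x3=(1.0251, -0.6199)
step 11: x0=(-1.7984, -0.7774) x1=(0.2896, -1.3765) x2=(0.5958, 0.2921) x3=(1.0182, -0.6213)
step 12: x0=(-1.8019, -0.7708) x1=(0.2964, -1.3840) x2=(0.5988, 0.2992) x3=(1.0111, -0.6227)
step 13: x0=(-1.8053, -0.7642) x1=(0.3033, -1.3913) x2=(0.6019, 0.3060) x3=(1.0038, -0.6239)
step 14: x0=(-1.8088, -0.7577) x1=(0.3102, -1.3985) x2=(0.6050, 0.3126) x3=(0.9962, -0.6251)
step 15: x0=(-1.8123, -0.7511) x1=(0.3172, -1.4056) x2=(0.6083, 0.3190) x3=(0.9884, -0.6263)
step 16: x0=(-1.8157, -0.7445) x1=(0.3243, -1.4127) x2=(0.6116, 0.3252) x3=(0.9804, -0.6274)
step 17: x0=(-1.8192, -0.7379) x1=(0.3315, -1.4196) x2=(0.6150, 0.3311) x3=(0.9721, -0.6285)
step 18: x0=(-1.8226, -0.7313) x1=(0.3387, -1.4264) x2=(0.6185, 0.3369) x3=(0.9637, -0.6295)
step 19: x0=(-1.8260, -0.7247) x1=(0.3461, -1.4331) x2=(0.6220, 0.3425) x3=(0.9550, -0.6306)
step 20: x0=(-1.8295, -0.7181) x1=(0.3535, -1.4397) x2=(0.6256, 0.3479) x3=(0.9461, -0.6316)
step 21: x0=(-1.8329, -0.7115) x1=(0.3610, -1.4462) x2=(0.6293, 0.3531) x3=(0.9370, -0.6326)
step 22: x0=(-1.8364, -0.7049) x1=(0.3686, -1.4526) x2=(0.6330, 0.3580) x3=(0.9277, -0.6336)
step 23: x0=(-1.8398, -0.6983) x1=(0.3762, -1.4589) x2=(0.6368, 0.3628) x3=(0.9181, -0.6346)
step 24: x0=(-1.8432, -0.6917) x1=(0.3840, -1.4650) x2=(0.6407, 0.3674) x3=(0.9084, -0.6356)
step 25: x0=(-1.8466, -0.6852) x1=(0.3918, -1.4710) x2=(0.6446, 0.3718) x3=(0.8985, -0.6366)
step 26: x0=(-1.8501, -0.6786) x1=(0.3997, -1.4769) x2=(0.6485, 0.3760) x3=(0.8884, -0.6377)

0.9711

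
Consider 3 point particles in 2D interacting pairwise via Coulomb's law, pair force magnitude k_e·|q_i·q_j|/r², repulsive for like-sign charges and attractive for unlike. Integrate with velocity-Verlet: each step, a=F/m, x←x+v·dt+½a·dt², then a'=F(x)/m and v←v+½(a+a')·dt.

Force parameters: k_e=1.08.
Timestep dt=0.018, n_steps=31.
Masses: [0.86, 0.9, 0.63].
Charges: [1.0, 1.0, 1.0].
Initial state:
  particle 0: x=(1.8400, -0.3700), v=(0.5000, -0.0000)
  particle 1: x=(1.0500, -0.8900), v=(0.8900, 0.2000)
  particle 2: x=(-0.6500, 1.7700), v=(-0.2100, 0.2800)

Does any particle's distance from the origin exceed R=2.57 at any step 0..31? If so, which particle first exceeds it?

step 0: x0=(1.8400, -0.3700) x1=(1.0500, -0.8900) x2=(-0.6500, 1.7700)
step 1: x0=(1.8492, -0.3699) x1=(1.0658, -0.8865) x2=(-0.6538, 1.7751)
step 2: x0=(1.8588, -0.3695) x1=(1.0814, -0.8833) x2=(-0.6577, 1.7802)
step 3: x0=(1.8689, -0.3690) x1=(1.0965, -0.8804) x2=(-0.6616, 1.7855)
step 4: x0=(1.8793, -0.3682) x1=(1.1113, -0.8778) x2=(-0.6657, 1.7908)
step 5: x0=(1.8902, -0.3671) x1=(1.1257, -0.8755) x2=(-0.6698, 1.7962)
step 6: x0=(1.9015, -0.3658) x1=(1.1398, -0.8734) x2=(-0.6739, 1.8017)
step 7: x0=(1.9133, -0.3643) x1=(1.1535, -0.8716) x2=(-0.6781, 1.8072)
step 8: x0=(1.9255, -0.3625) x1=(1.1668, -0.8702) x2=(-0.6824, 1.8128)
step 9: x0=(1.9381, -0.3604) x1=(1.1798, -0.8690) x2=(-0.6868, 1.8185)
step 10: x0=(1.9511, -0.3581) x1=(1.1924, -0.8681) x2=(-0.6912, 1.8243)
step 11: x0=(1.9646, -0.3556) x1=(1.2046, -0.8675) x2=(-0.6957, 1.8301)
step 12: x0=(1.9785, -0.3528) x1=(1.2165, -0.8671) x2=(-0.7003, 1.8360)
step 13: x0=(1.9928, -0.3497) x1=(1.2280, -0.8671) x2=(-0.7049, 1.8420)
step 14: x0=(2.0076, -0.3465) x1=(1.2392, -0.8674) x2=(-0.7096, 1.8481)
step 15: x0=(2.0228, -0.3429) x1=(1.2500, -0.8679) x2=(-0.7143, 1.8542)
step 16: x0=(2.0383, -0.3392) x1=(1.2604, -0.8687) x2=(-0.7191, 1.8604)
step 17: x0=(2.0543, -0.3352) x1=(1.2706, -0.8698) x2=(-0.7240, 1.8666)
step 18: x0=(2.0707, -0.3309) x1=(1.2803, -0.8711) x2=(-0.7289, 1.8730)
step 19: x0=(2.0875, -0.3264) x1=(1.2898, -0.8727) x2=(-0.7339, 1.8794)
step 20: x0=(2.1046, -0.3217) x1=(1.2989, -0.8746) x2=(-0.7390, 1.8858)
step 21: x0=(2.1222, -0.3168) x1=(1.3077, -0.8768) x2=(-0.7441, 1.8923)
step 22: x0=(2.1401, -0.3117) x1=(1.3162, -0.8792) x2=(-0.7493, 1.8989)
step 23: x0=(2.1584, -0.3063) x1=(1.3244, -0.8818) x2=(-0.7546, 1.9056)
step 24: x0=(2.1770, -0.3008) x1=(1.3323, -0.8847) x2=(-0.7599, 1.9123)
step 25: x0=(2.1959, -0.2950) x1=(1.3399, -0.8878) x2=(-0.7652, 1.9190)
step 26: x0=(2.2152, -0.2891) x1=(1.3473, -0.8911) x2=(-0.7707, 1.9259)
step 27: x0=(2.2348, -0.2829) x1=(1.3543, -0.8947) x2=(-0.7762, 1.9327)
step 28: x0=(2.2548, -0.2766) x1=(1.3612, -0.8985) x2=(-0.7817, 1.9397)
step 29: x0=(2.2750, -0.2701) x1=(1.3677, -0.9025) x2=(-0.7873, 1.9467)
step 30: x0=(2.2955, -0.2634) x1=(1.3740, -0.9067) x2=(-0.7930, 1.9538)
step 31: x0=(2.3163, -0.2565) x1=(1.3801, -0.9111) x2=(-0.7987, 1.9609)

no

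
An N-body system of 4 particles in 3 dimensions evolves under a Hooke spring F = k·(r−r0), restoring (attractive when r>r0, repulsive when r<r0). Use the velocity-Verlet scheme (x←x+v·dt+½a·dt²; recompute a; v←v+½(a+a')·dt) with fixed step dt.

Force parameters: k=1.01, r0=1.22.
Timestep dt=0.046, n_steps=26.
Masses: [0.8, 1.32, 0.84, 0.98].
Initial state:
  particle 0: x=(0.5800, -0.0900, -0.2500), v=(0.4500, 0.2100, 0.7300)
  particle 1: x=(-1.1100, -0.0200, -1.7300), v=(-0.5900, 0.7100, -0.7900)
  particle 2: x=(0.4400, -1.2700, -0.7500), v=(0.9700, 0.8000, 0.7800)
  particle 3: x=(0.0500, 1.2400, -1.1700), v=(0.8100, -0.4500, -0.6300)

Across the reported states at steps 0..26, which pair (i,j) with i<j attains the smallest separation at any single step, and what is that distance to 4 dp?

step 0: x0=(0.5800, -0.0900, -0.2500) x1=(-1.1100, -0.0200, -1.7300) x2=(0.4400, -1.2700, -0.7500) x3=(0.0500, 1.2400, -1.1700)
step 1: x0=(0.5995, -0.0799, -0.2177) x1=(-1.1356, 0.0125, -1.7653) x2=(0.4835, -1.2307, -0.7149) x3=(0.0872, 1.2170, -1.1987)
step 2: x0=(0.6163, -0.0688, -0.1882) x1=(-1.1581, 0.0446, -1.7983) x2=(0.5245, -1.1867, -0.6817) x3=(0.1244, 1.1896, -1.2266)
step 3: x0=(0.6305, -0.0565, -0.1615) x1=(-1.1771, 0.0763, -1.8288) x2=(0.5630, -1.1380, -0.6506) x3=(0.1613, 1.1580, -1.2536)
step 4: x0=(0.6418, -0.0431, -0.1379) x1=(-1.1926, 0.1075, -1.8568) x2=(0.5987, -1.0850, -0.6217) x3=(0.1981, 1.1223, -1.2798)
step 5: x0=(0.6503, -0.0285, -0.1175) x1=(-1.2043, 0.1381, -1.8819) x2=(0.6316, -1.0279, -0.5953) x3=(0.2345, 1.0830, -1.3050)
step 6: x0=(0.6560, -0.0126, -0.1002) x1=(-1.2121, 0.1681, -1.9042) x2=(0.6617, -0.9671, -0.5715) x3=(0.2705, 1.0402, -1.3291)
step 7: x0=(0.6587, 0.0048, -0.0862) x1=(-1.2159, 0.1974, -1.9235) x2=(0.6888, -0.9029, -0.5506) x3=(0.3061, 0.9942, -1.3523)
step 8: x0=(0.6584, 0.0235, -0.0755) x1=(-1.2157, 0.2260, -1.9397) x2=(0.7129, -0.8356, -0.5326) x3=(0.3412, 0.9454, -1.3744)
step 9: x0=(0.6552, 0.0438, -0.0680) x1=(-1.2113, 0.2539, -1.9528) x2=(0.7341, -0.7657, -0.5176) x3=(0.3756, 0.8940, -1.3955)
step 10: x0=(0.6490, 0.0655, -0.0637) x1=(-1.2028, 0.2811, -1.9627) x2=(0.7524, -0.6934, -0.5057) x3=(0.4094, 0.8404, -1.4156)
step 11: x0=(0.6400, 0.0889, -0.0625) x1=(-1.1902, 0.3076, -1.9694) x2=(0.7679, -0.6194, -0.4971) x3=(0.4424, 0.7850, -1.4347)
step 12: x0=(0.6280, 0.1137, -0.0644) x1=(-1.1734, 0.3333, -1.9729) x2=(0.7805, -0.5438, -0.4916) x3=(0.4745, 0.7280, -1.4530)
step 13: x0=(0.6131, 0.1402, -0.0691) x1=(-1.1526, 0.3582, -1.9732) x2=(0.7906, -0.4671, -0.4893) x3=(0.5058, 0.6698, -1.4705)
step 14: x0=(0.5954, 0.1682, -0.0765) x1=(-1.1277, 0.3824, -1.9703) x2=(0.7982, -0.3897, -0.4901) x3=(0.5361, 0.6107, -1.4874)
step 15: x0=(0.5749, 0.1977, -0.0865) x1=(-1.0989, 0.4059, -1.9643) x2=(0.8034, -0.3118, -0.4940) x3=(0.5655, 0.5509, -1.5037)
step 16: x0=(0.5516, 0.2288, -0.0989) x1=(-1.0664, 0.4287, -1.9553) x2=(0.8066, -0.2338, -0.5009) x3=(0.5938, 0.4908, -1.5196)
step 17: x0=(0.5255, 0.2612, -0.1135) x1=(-1.0302, 0.4508, -1.9434) x2=(0.8079, -0.1558, -0.5106) x3=(0.6211, 0.4304, -1.5352)
step 18: x0=(0.4967, 0.2950, -0.1301) x1=(-0.9906, 0.4722, -1.9287) x2=(0.8075, -0.0781, -0.5229) x3=(0.6473, 0.3700, -1.5506)
step 19: x0=(0.4654, 0.3299, -0.1486) x1=(-0.9476, 0.4931, -1.9114) x2=(0.8057, -0.0007, -0.5377) x3=(0.6725, 0.3098, -1.5659)
step 20: x0=(0.4314, 0.3660, -0.1687) x1=(-0.9016, 0.5134, -1.8915) x2=(0.8028, 0.0764, -0.5548) x3=(0.6966, 0.2497, -1.5813)
step 21: x0=(0.3950, 0.4029, -0.1905) x1=(-0.8528, 0.5331, -1.8693) x2=(0.7989, 0.1531, -0.5740) x3=(0.7197, 0.1899, -1.5968)
step 22: x0=(0.3563, 0.4406, -0.2137) x1=(-0.8013, 0.5524, -1.8450) x2=(0.7943, 0.2296, -0.5950) x3=(0.7418, 0.1304, -1.6123)
step 23: x0=(0.3154, 0.4787, -0.2383) x1=(-0.7474, 0.5712, -1.8187) x2=(0.7891, 0.3060, -0.6178) x3=(0.7628, 0.0711, -1.6279)
step 24: x0=(0.2725, 0.5172, -0.2642) x1=(-0.6913, 0.5896, -1.7907) x2=(0.7836, 0.3823, -0.6422) x3=(0.7829, 0.0122, -1.6433)
step 25: x0=(0.2279, 0.5558, -0.2913) x1=(-0.6334, 0.6076, -1.7612) x2=(0.7779, 0.4587, -0.6681) x3=(0.8020, -0.0462, -1.6585)
step 26: x0=(0.1818, 0.5942, -0.3196) x1=(-0.5738, 0.6253, -1.7304) x2=(0.7722, 0.5351, -0.6954) x3=(0.8201, -0.1042, -1.6732)

pair (0,2), distance 0.6090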